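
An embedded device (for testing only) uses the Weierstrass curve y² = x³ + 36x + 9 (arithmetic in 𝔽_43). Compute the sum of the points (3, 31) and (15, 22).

(39, 39)

(3, 31) + (15, 22). λ = (22 - 31)/(15 - 3) ≡ 34/12 mod 43. 12⁻¹ ≡ 18 (mod 43), so λ ≡ 10.
  x = λ² - 3 - 15 = 100 - 18 ≡ 39; y = λ·(3 - 39) - 31 ≡ 39. → (39, 39)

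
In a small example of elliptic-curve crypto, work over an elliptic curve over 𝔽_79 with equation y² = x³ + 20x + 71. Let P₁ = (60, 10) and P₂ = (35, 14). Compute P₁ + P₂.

(60, 10) + (35, 14). λ = (14 - 10)/(35 - 60) ≡ 4/54 mod 79. 54⁻¹ ≡ 60 (mod 79) since 54·60 = 3240 ≡ 1, so λ ≡ 3.
  x = λ² - 60 - 35 = 9 - 95 ≡ 72; y = λ·(60 - 72) - 10 ≡ 33. → (72, 33)

(72, 33)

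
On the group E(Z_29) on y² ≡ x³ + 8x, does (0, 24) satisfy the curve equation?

no

y² = 24² ≡ 25; x³ + 8x + 0 = 0 ≡ 0 (mod 29). 25 ≠ 0.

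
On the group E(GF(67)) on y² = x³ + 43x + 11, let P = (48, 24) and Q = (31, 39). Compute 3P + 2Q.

First 3P:
Repeated addition: build up to 3P.
2P: tangent at (48, 24): λ = (3·48² + 43)/(2·24) ≡ 54/48. 48⁻¹ ≡ 7 (mod 67) since 48·7 = 336 ≡ 1, so λ ≡ 54·7 ≡ 43.
  x = λ² - 48 - 48 = 1849 - 96 ≡ 11; y = λ·(48 - 11) - 24 ≡ 26. → (11, 26)
3P: (11, 26) + (48, 24). λ = (24 - 26)/(48 - 11) ≡ 65/37 mod 67. 37⁻¹ ≡ 29 (mod 67), so λ ≡ 9.
  x = λ² - 11 - 48 = 81 - 59 ≡ 22; y = λ·(11 - 22) - 26 ≡ 9. → (22, 9)
3P = (22, 9).
Next 2Q:
Repeated addition: build up to 2Q.
2Q: tangent at (31, 39): λ = (3·31² + 43)/(2·39) ≡ 45/11. 11⁻¹ ≡ 61 (mod 67), so λ ≡ 45·61 ≡ 65.
  x = λ² - 31 - 31 = 4225 - 62 ≡ 9; y = λ·(31 - 9) - 39 ≡ 51. → (9, 51)
2Q = (9, 51).
Finally 3P + 2Q:
(22, 9) + (9, 51). λ = (51 - 9)/(9 - 22) ≡ 42/54 mod 67. 54⁻¹ ≡ 36 (mod 67), so λ ≡ 38.
  x = λ² - 22 - 9 = 1444 - 31 ≡ 6; y = λ·(22 - 6) - 9 ≡ 63. → (6, 63)

(6, 63)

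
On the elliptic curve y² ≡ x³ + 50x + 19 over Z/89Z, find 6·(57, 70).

(79, 78)

Write Q = (57, 70).
Double-and-add on 6 = (110)₂. Start with Q = (57, 70) for the leading 1-bit.
double: tangent at (57, 70): λ = (3·57² + 50)/(2·70) ≡ 7/51. 51⁻¹ ≡ 7 (mod 89), so λ ≡ 7·7 ≡ 49.
  x = λ² - 57 - 57 = 2401 - 114 ≡ 62; y = λ·(57 - 62) - 70 ≡ 41. → (62, 41)
add Q: (62, 41) + (57, 70). λ = (70 - 41)/(57 - 62) ≡ 29/84 mod 89. 84⁻¹ ≡ 71 (mod 89), so λ ≡ 12.
  x = λ² - 62 - 57 = 144 - 119 ≡ 25; y = λ·(62 - 25) - 41 ≡ 47. → (25, 47)
double: tangent at (25, 47): λ = (3·25² + 50)/(2·47) ≡ 56/5. 5⁻¹ ≡ 18 (mod 89), so λ ≡ 56·18 ≡ 29.
  x = λ² - 25 - 25 = 841 - 50 ≡ 79; y = λ·(25 - 79) - 47 ≡ 78. → (79, 78)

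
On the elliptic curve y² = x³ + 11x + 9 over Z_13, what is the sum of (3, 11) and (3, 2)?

The two points share x = 3 and their y-coordinates satisfy 11 + 2 ≡ 0 (mod 13), so they are inverses. Their sum is O.

O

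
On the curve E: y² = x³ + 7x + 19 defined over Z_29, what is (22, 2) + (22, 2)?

tangent at (22, 2): λ = (3·22² + 7)/(2·2) ≡ 9/4. 4⁻¹ ≡ 22 (mod 29) since 4·22 = 88 ≡ 1, so λ ≡ 9·22 ≡ 24.
  x = λ² - 22 - 22 = 576 - 44 ≡ 10; y = λ·(22 - 10) - 2 ≡ 25. → (10, 25)

(10, 25)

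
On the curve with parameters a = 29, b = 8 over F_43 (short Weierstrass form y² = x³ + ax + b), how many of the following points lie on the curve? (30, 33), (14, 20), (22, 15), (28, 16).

(30, 33): 33² ≡ 14, rhs ≡ 14 → on.
(14, 20): 20² ≡ 13, rhs ≡ 19 → off.
(22, 15): 15² ≡ 10, rhs ≡ 28 → off.
(28, 16): 16² ≡ 41, rhs ≡ 25 → off.

1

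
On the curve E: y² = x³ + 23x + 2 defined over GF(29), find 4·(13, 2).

Write P = (13, 2).
Repeated addition: build up to 4P.
2P: tangent at (13, 2): λ = (3·13² + 23)/(2·2) ≡ 8/4. 4⁻¹ ≡ 22 (mod 29) since 4·22 = 88 ≡ 1, so λ ≡ 8·22 ≡ 2.
  x = λ² - 13 - 13 = 4 - 26 ≡ 7; y = λ·(13 - 7) - 2 ≡ 10. → (7, 10)
3P: (7, 10) + (13, 2). λ = (2 - 10)/(13 - 7) ≡ 21/6 mod 29. 6⁻¹ ≡ 5 (mod 29), so λ ≡ 18.
  x = λ² - 7 - 13 = 324 - 20 ≡ 14; y = λ·(7 - 14) - 10 ≡ 9. → (14, 9)
4P: (14, 9) + (13, 2). λ = (2 - 9)/(13 - 14) ≡ 22/28 mod 29. 28⁻¹ ≡ 28 (mod 29) since 28·28 = 784 ≡ 1, so λ ≡ 7.
  x = λ² - 14 - 13 = 49 - 27 ≡ 22; y = λ·(14 - 22) - 9 ≡ 22. → (22, 22)

(22, 22)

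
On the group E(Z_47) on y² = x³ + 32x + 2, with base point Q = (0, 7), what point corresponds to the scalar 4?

(34, 31)

Double-and-add on 4 = (100)₂. Start with Q = (0, 7) for the leading 1-bit.
double: tangent at (0, 7): λ = (3·0² + 32)/(2·7) ≡ 32/14. 14⁻¹ ≡ 37 (mod 47), so λ ≡ 32·37 ≡ 9.
  x = λ² - 0 - 0 = 81 - 0 ≡ 34; y = λ·(0 - 34) - 7 ≡ 16. → (34, 16)
double: tangent at (34, 16): λ = (3·34² + 32)/(2·16) ≡ 22/32. 32⁻¹ ≡ 25 (mod 47) since 32·25 = 800 ≡ 1, so λ ≡ 22·25 ≡ 33.
  x = λ² - 34 - 34 = 1089 - 68 ≡ 34; y = λ·(34 - 34) - 16 ≡ 31. → (34, 31)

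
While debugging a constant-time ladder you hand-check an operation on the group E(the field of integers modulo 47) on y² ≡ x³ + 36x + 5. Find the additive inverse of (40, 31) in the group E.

-(40, 31) = (40, -31 mod 47) = (40, 16).

(40, 16)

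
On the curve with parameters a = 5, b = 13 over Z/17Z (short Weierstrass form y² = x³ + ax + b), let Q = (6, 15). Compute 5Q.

Repeated addition: build up to 5Q.
2Q: tangent at (6, 15): λ = (3·6² + 5)/(2·15) ≡ 11/13. 13⁻¹ ≡ 4 (mod 17), so λ ≡ 11·4 ≡ 10.
  x = λ² - 6 - 6 = 100 - 12 ≡ 3; y = λ·(6 - 3) - 15 ≡ 15. → (3, 15)
3Q: (3, 15) + (6, 15). λ = (15 - 15)/(6 - 3) ≡ 0/3 mod 17. 3⁻¹ ≡ 6 (mod 17), so λ ≡ 0.
  x = λ² - 3 - 6 = 0 - 9 ≡ 8; y = λ·(3 - 8) - 15 ≡ 2. → (8, 2)
4Q: (8, 2) + (6, 15). λ = (15 - 2)/(6 - 8) ≡ 13/15 mod 17. 15⁻¹ ≡ 8 (mod 17) since 15·8 = 120 ≡ 1, so λ ≡ 2.
  x = λ² - 8 - 6 = 4 - 14 ≡ 7; y = λ·(8 - 7) - 2 ≡ 0. → (7, 0)
5Q: (7, 0) + (6, 15). λ = (15 - 0)/(6 - 7) ≡ 15/16 mod 17. 16⁻¹ ≡ 16 (mod 17), so λ ≡ 2.
  x = λ² - 7 - 6 = 4 - 13 ≡ 8; y = λ·(7 - 8) - 0 ≡ 15. → (8, 15)

(8, 15)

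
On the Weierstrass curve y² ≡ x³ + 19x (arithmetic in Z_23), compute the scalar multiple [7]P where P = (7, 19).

(7, 19)

Repeated addition: build up to 7P.
2P: tangent at (7, 19): λ = (3·7² + 19)/(2·19) ≡ 5/15. 15⁻¹ ≡ 20 (mod 23) since 15·20 = 300 ≡ 1, so λ ≡ 5·20 ≡ 8.
  x = λ² - 7 - 7 = 64 - 14 ≡ 4; y = λ·(7 - 4) - 19 ≡ 5. → (4, 5)
3P: (4, 5) + (7, 19). λ = (19 - 5)/(7 - 4) ≡ 14/3 mod 23. 3⁻¹ ≡ 8 (mod 23) since 3·8 = 24 ≡ 1, so λ ≡ 20.
  x = λ² - 4 - 7 = 400 - 11 ≡ 21; y = λ·(4 - 21) - 5 ≡ 0. → (21, 0)
4P: (21, 0) + (7, 19). λ = (19 - 0)/(7 - 21) ≡ 19/9 mod 23. 9⁻¹ ≡ 18 (mod 23), so λ ≡ 20.
  x = λ² - 21 - 7 = 400 - 28 ≡ 4; y = λ·(21 - 4) - 0 ≡ 18. → (4, 18)
5P: (4, 18) + (7, 19). λ = (19 - 18)/(7 - 4) ≡ 1/3 mod 23. 3⁻¹ ≡ 8 (mod 23), so λ ≡ 8.
  x = λ² - 4 - 7 = 64 - 11 ≡ 7; y = λ·(4 - 7) - 18 ≡ 4. → (7, 4)
6P: (7, 4) + (7, 19): same x and y₁ ≡ -y₂, so the sum is ∞.
7P: ∞ + (7, 19) = (7, 19) (identity).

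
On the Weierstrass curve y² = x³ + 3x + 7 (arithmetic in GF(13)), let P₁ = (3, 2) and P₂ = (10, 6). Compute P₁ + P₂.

(3, 2) + (10, 6). λ = (6 - 2)/(10 - 3) ≡ 4/7 mod 13. 7⁻¹ ≡ 2 (mod 13) since 7·2 = 14 ≡ 1, so λ ≡ 8.
  x = λ² - 3 - 10 = 64 - 13 ≡ 12; y = λ·(3 - 12) - 2 ≡ 4. → (12, 4)

(12, 4)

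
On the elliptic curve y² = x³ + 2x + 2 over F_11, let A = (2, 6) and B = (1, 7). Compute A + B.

(9, 1)

(2, 6) + (1, 7). λ = (7 - 6)/(1 - 2) ≡ 1/10 mod 11. 10⁻¹ ≡ 10 (mod 11) since 10·10 = 100 ≡ 1, so λ ≡ 10.
  x = λ² - 2 - 1 = 100 - 3 ≡ 9; y = λ·(2 - 9) - 6 ≡ 1. → (9, 1)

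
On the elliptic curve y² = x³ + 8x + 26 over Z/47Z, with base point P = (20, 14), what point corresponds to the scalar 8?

(12, 39)

Double-and-add on 8 = (1000)₂. Start with P = (20, 14) for the leading 1-bit.
double: tangent at (20, 14): λ = (3·20² + 8)/(2·14) ≡ 33/28. 28⁻¹ ≡ 42 (mod 47), so λ ≡ 33·42 ≡ 23.
  x = λ² - 20 - 20 = 529 - 40 ≡ 19; y = λ·(20 - 19) - 14 ≡ 9. → (19, 9)
double: tangent at (19, 9): λ = (3·19² + 8)/(2·9) ≡ 10/18. 18⁻¹ ≡ 34 (mod 47), so λ ≡ 10·34 ≡ 11.
  x = λ² - 19 - 19 = 121 - 38 ≡ 36; y = λ·(19 - 36) - 9 ≡ 39. → (36, 39)
double: tangent at (36, 39): λ = (3·36² + 8)/(2·39) ≡ 42/31. 31⁻¹ ≡ 44 (mod 47), so λ ≡ 42·44 ≡ 15.
  x = λ² - 36 - 36 = 225 - 72 ≡ 12; y = λ·(36 - 12) - 39 ≡ 39. → (12, 39)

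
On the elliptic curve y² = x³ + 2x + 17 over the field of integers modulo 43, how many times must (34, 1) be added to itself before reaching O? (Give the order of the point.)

10

2P: tangent at (34, 1): λ = (3·34² + 2)/(2·1) ≡ 30/2. 2⁻¹ ≡ 22 (mod 43), so λ ≡ 30·22 ≡ 15.
  x = λ² - 34 - 34 = 225 - 68 ≡ 28; y = λ·(34 - 28) - 1 ≡ 3. → (28, 3)
3P: (28, 3) + (34, 1). λ = (1 - 3)/(34 - 28) ≡ 41/6 mod 43. 6⁻¹ ≡ 36 (mod 43), so λ ≡ 14.
  x = λ² - 28 - 34 = 196 - 62 ≡ 5; y = λ·(28 - 5) - 3 ≡ 18. → (5, 18)
4P: (5, 18) + (34, 1). λ = (1 - 18)/(34 - 5) ≡ 26/29 mod 43. 29⁻¹ ≡ 3 (mod 43), so λ ≡ 35.
  x = λ² - 5 - 34 = 1225 - 39 ≡ 25; y = λ·(5 - 25) - 18 ≡ 13. → (25, 13)
5P: (25, 13) + (34, 1). λ = (1 - 13)/(34 - 25) ≡ 31/9 mod 43. 9⁻¹ ≡ 24 (mod 43), so λ ≡ 13.
  x = λ² - 25 - 34 = 169 - 59 ≡ 24; y = λ·(25 - 24) - 13 ≡ 0. → (24, 0)
6P: (24, 0) + (34, 1). λ = (1 - 0)/(34 - 24) ≡ 1/10 mod 43. 10⁻¹ ≡ 13 (mod 43), so λ ≡ 13.
  x = λ² - 24 - 34 = 169 - 58 ≡ 25; y = λ·(24 - 25) - 0 ≡ 30. → (25, 30)
7P: (25, 30) + (34, 1). λ = (1 - 30)/(34 - 25) ≡ 14/9 mod 43. 9⁻¹ ≡ 24 (mod 43), so λ ≡ 35.
  x = λ² - 25 - 34 = 1225 - 59 ≡ 5; y = λ·(25 - 5) - 30 ≡ 25. → (5, 25)
8P: (5, 25) + (34, 1). λ = (1 - 25)/(34 - 5) ≡ 19/29 mod 43. 29⁻¹ ≡ 3 (mod 43) since 29·3 = 87 ≡ 1, so λ ≡ 14.
  x = λ² - 5 - 34 = 196 - 39 ≡ 28; y = λ·(5 - 28) - 25 ≡ 40. → (28, 40)
9P: (28, 40) + (34, 1). λ = (1 - 40)/(34 - 28) ≡ 4/6 mod 43. 6⁻¹ ≡ 36 (mod 43), so λ ≡ 15.
  x = λ² - 28 - 34 = 225 - 62 ≡ 34; y = λ·(28 - 34) - 40 ≡ 42. → (34, 42)
10P: (34, 42) + (34, 1): same x and y₁ ≡ -y₂, so the sum is O.
10P = O, so the order is 10.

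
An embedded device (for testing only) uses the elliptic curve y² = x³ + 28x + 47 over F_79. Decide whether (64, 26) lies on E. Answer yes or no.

y² = 26² ≡ 44; x³ + 28x + 47 = 263983 ≡ 44 (mod 79). 44 = 44.

yes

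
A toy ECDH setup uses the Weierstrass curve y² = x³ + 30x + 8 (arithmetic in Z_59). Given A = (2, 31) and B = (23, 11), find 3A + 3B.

(38, 41)

First 3A:
Repeated addition: build up to 3A.
2A: tangent at (2, 31): λ = (3·2² + 30)/(2·31) ≡ 42/3. 3⁻¹ ≡ 20 (mod 59), so λ ≡ 42·20 ≡ 14.
  x = λ² - 2 - 2 = 196 - 4 ≡ 15; y = λ·(2 - 15) - 31 ≡ 23. → (15, 23)
3A: (15, 23) + (2, 31). λ = (31 - 23)/(2 - 15) ≡ 8/46 mod 59. 46⁻¹ ≡ 9 (mod 59) since 46·9 = 414 ≡ 1, so λ ≡ 13.
  x = λ² - 15 - 2 = 169 - 17 ≡ 34; y = λ·(15 - 34) - 23 ≡ 25. → (34, 25)
3A = (34, 25).
Next 3B:
Repeated addition: build up to 3B.
2B: tangent at (23, 11): λ = (3·23² + 30)/(2·11) ≡ 24/22. 22⁻¹ ≡ 51 (mod 59), so λ ≡ 24·51 ≡ 44.
  x = λ² - 23 - 23 = 1936 - 46 ≡ 2; y = λ·(23 - 2) - 11 ≡ 28. → (2, 28)
3B: (2, 28) + (23, 11). λ = (11 - 28)/(23 - 2) ≡ 42/21 mod 59. 21⁻¹ ≡ 45 (mod 59), so λ ≡ 2.
  x = λ² - 2 - 23 = 4 - 25 ≡ 38; y = λ·(2 - 38) - 28 ≡ 18. → (38, 18)
3B = (38, 18).
Finally 3A + 3B:
(34, 25) + (38, 18). λ = (18 - 25)/(38 - 34) ≡ 52/4 mod 59. 4⁻¹ ≡ 15 (mod 59), so λ ≡ 13.
  x = λ² - 34 - 38 = 169 - 72 ≡ 38; y = λ·(34 - 38) - 25 ≡ 41. → (38, 41)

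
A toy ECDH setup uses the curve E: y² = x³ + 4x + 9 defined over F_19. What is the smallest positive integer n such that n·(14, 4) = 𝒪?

2P: tangent at (14, 4): λ = (3·14² + 4)/(2·4) ≡ 3/8. 8⁻¹ ≡ 12 (mod 19), so λ ≡ 3·12 ≡ 17.
  x = λ² - 14 - 14 = 289 - 28 ≡ 14; y = λ·(14 - 14) - 4 ≡ 15. → (14, 15)
3P: (14, 15) + (14, 4): same x and y₁ ≡ -y₂, so the sum is 𝒪.
3P = 𝒪, so the order is 3.

3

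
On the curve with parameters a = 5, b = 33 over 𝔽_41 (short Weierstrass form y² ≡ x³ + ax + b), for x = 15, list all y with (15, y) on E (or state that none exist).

11, 30

x³ + 5x + 33 = 3483 ≡ 39 (mod 41).
Square roots of 39 mod 41: 11 and 30 (since 11² = 121 ≡ 39).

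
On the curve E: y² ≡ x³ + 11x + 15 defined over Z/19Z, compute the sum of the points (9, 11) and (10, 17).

(9, 11) + (10, 17). λ = (17 - 11)/(10 - 9) ≡ 6/1 mod 19. 1⁻¹ ≡ 1 (mod 19), so λ ≡ 6.
  x = λ² - 9 - 10 = 36 - 19 ≡ 17; y = λ·(9 - 17) - 11 ≡ 17. → (17, 17)

(17, 17)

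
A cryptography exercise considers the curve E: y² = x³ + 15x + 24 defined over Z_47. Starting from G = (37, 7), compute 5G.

(23, 9)

Double-and-add on 5 = (101)₂. Start with G = (37, 7) for the leading 1-bit.
double: tangent at (37, 7): λ = (3·37² + 15)/(2·7) ≡ 33/14. 14⁻¹ ≡ 37 (mod 47) since 14·37 = 518 ≡ 1, so λ ≡ 33·37 ≡ 46.
  x = λ² - 37 - 37 = 2116 - 74 ≡ 21; y = λ·(37 - 21) - 7 ≡ 24. → (21, 24)
double: tangent at (21, 24): λ = (3·21² + 15)/(2·24) ≡ 22/1. 1⁻¹ ≡ 1 (mod 47), so λ ≡ 22·1 ≡ 22.
  x = λ² - 21 - 21 = 484 - 42 ≡ 19; y = λ·(21 - 19) - 24 ≡ 20. → (19, 20)
add G: (19, 20) + (37, 7). λ = (7 - 20)/(37 - 19) ≡ 34/18 mod 47. 18⁻¹ ≡ 34 (mod 47), so λ ≡ 28.
  x = λ² - 19 - 37 = 784 - 56 ≡ 23; y = λ·(19 - 23) - 20 ≡ 9. → (23, 9)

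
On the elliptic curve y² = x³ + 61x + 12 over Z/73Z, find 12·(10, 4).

(3, 21)

Write P = (10, 4).
Double-and-add on 12 = (1100)₂. Start with P = (10, 4) for the leading 1-bit.
double: tangent at (10, 4): λ = (3·10² + 61)/(2·4) ≡ 69/8. 8⁻¹ ≡ 64 (mod 73), so λ ≡ 69·64 ≡ 36.
  x = λ² - 10 - 10 = 1296 - 20 ≡ 35; y = λ·(10 - 35) - 4 ≡ 45. → (35, 45)
add P: (35, 45) + (10, 4). λ = (4 - 45)/(10 - 35) ≡ 32/48 mod 73. 48⁻¹ ≡ 35 (mod 73), so λ ≡ 25.
  x = λ² - 35 - 10 = 625 - 45 ≡ 69; y = λ·(35 - 69) - 45 ≡ 54. → (69, 54)
double: tangent at (69, 54): λ = (3·69² + 61)/(2·54) ≡ 36/35. 35⁻¹ ≡ 48 (mod 73) since 35·48 = 1680 ≡ 1, so λ ≡ 36·48 ≡ 49.
  x = λ² - 69 - 69 = 2401 - 138 ≡ 0; y = λ·(69 - 0) - 54 ≡ 42. → (0, 42)
double: tangent at (0, 42): λ = (3·0² + 61)/(2·42) ≡ 61/11. 11⁻¹ ≡ 20 (mod 73), so λ ≡ 61·20 ≡ 52.
  x = λ² - 0 - 0 = 2704 - 0 ≡ 3; y = λ·(0 - 3) - 42 ≡ 21. → (3, 21)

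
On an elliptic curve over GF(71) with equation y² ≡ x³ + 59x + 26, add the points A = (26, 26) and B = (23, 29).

(23, 42)

(26, 26) + (23, 29). λ = (29 - 26)/(23 - 26) ≡ 3/68 mod 71. 68⁻¹ ≡ 47 (mod 71), so λ ≡ 70.
  x = λ² - 26 - 23 = 4900 - 49 ≡ 23; y = λ·(26 - 23) - 26 ≡ 42. → (23, 42)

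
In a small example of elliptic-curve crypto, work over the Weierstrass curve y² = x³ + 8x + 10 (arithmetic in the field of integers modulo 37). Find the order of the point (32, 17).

2P: tangent at (32, 17): λ = (3·32² + 8)/(2·17) ≡ 9/34. 34⁻¹ ≡ 12 (mod 37), so λ ≡ 9·12 ≡ 34.
  x = λ² - 32 - 32 = 1156 - 64 ≡ 19; y = λ·(32 - 19) - 17 ≡ 18. → (19, 18)
3P: (19, 18) + (32, 17). λ = (17 - 18)/(32 - 19) ≡ 36/13 mod 37. 13⁻¹ ≡ 20 (mod 37), so λ ≡ 17.
  x = λ² - 19 - 32 = 289 - 51 ≡ 16; y = λ·(19 - 16) - 18 ≡ 33. → (16, 33)
4P: (16, 33) + (32, 17). λ = (17 - 33)/(32 - 16) ≡ 21/16 mod 37. 16⁻¹ ≡ 7 (mod 37) since 16·7 = 112 ≡ 1, so λ ≡ 36.
  x = λ² - 16 - 32 = 1296 - 48 ≡ 27; y = λ·(16 - 27) - 33 ≡ 15. → (27, 15)
5P: (27, 15) + (32, 17). λ = (17 - 15)/(32 - 27) ≡ 2/5 mod 37. 5⁻¹ ≡ 15 (mod 37) since 5·15 = 75 ≡ 1, so λ ≡ 30.
  x = λ² - 27 - 32 = 900 - 59 ≡ 27; y = λ·(27 - 27) - 15 ≡ 22. → (27, 22)
6P: (27, 22) + (32, 17). λ = (17 - 22)/(32 - 27) ≡ 32/5 mod 37. 5⁻¹ ≡ 15 (mod 37) since 5·15 = 75 ≡ 1, so λ ≡ 36.
  x = λ² - 27 - 32 = 1296 - 59 ≡ 16; y = λ·(27 - 16) - 22 ≡ 4. → (16, 4)
7P: (16, 4) + (32, 17). λ = (17 - 4)/(32 - 16) ≡ 13/16 mod 37. 16⁻¹ ≡ 7 (mod 37), so λ ≡ 17.
  x = λ² - 16 - 32 = 289 - 48 ≡ 19; y = λ·(16 - 19) - 4 ≡ 19. → (19, 19)
8P: (19, 19) + (32, 17). λ = (17 - 19)/(32 - 19) ≡ 35/13 mod 37. 13⁻¹ ≡ 20 (mod 37) since 13·20 = 260 ≡ 1, so λ ≡ 34.
  x = λ² - 19 - 32 = 1156 - 51 ≡ 32; y = λ·(19 - 32) - 19 ≡ 20. → (32, 20)
9P: (32, 20) + (32, 17): same x and y₁ ≡ -y₂, so the sum is ∞.
9P = ∞, so the order is 9.

9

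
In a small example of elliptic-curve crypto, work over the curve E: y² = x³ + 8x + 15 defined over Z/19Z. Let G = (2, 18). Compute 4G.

(5, 3)

Repeated addition: build up to 4G.
2G: tangent at (2, 18): λ = (3·2² + 8)/(2·18) ≡ 1/17. 17⁻¹ ≡ 9 (mod 19), so λ ≡ 1·9 ≡ 9.
  x = λ² - 2 - 2 = 81 - 4 ≡ 1; y = λ·(2 - 1) - 18 ≡ 10. → (1, 10)
3G: (1, 10) + (2, 18). λ = (18 - 10)/(2 - 1) ≡ 8/1 mod 19. 1⁻¹ ≡ 1 (mod 19) since 1·1 = 1 ≡ 1, so λ ≡ 8.
  x = λ² - 1 - 2 = 64 - 3 ≡ 4; y = λ·(1 - 4) - 10 ≡ 4. → (4, 4)
4G: (4, 4) + (2, 18). λ = (18 - 4)/(2 - 4) ≡ 14/17 mod 19. 17⁻¹ ≡ 9 (mod 19) since 17·9 = 153 ≡ 1, so λ ≡ 12.
  x = λ² - 4 - 2 = 144 - 6 ≡ 5; y = λ·(4 - 5) - 4 ≡ 3. → (5, 3)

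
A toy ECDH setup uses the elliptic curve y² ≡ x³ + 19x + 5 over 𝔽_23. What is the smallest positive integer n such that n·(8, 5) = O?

9

2P: tangent at (8, 5): λ = (3·8² + 19)/(2·5) ≡ 4/10. 10⁻¹ ≡ 7 (mod 23), so λ ≡ 4·7 ≡ 5.
  x = λ² - 8 - 8 = 25 - 16 ≡ 9; y = λ·(8 - 9) - 5 ≡ 13. → (9, 13)
3P: (9, 13) + (8, 5). λ = (5 - 13)/(8 - 9) ≡ 15/22 mod 23. 22⁻¹ ≡ 22 (mod 23) since 22·22 = 484 ≡ 1, so λ ≡ 8.
  x = λ² - 9 - 8 = 64 - 17 ≡ 1; y = λ·(9 - 1) - 13 ≡ 5. → (1, 5)
4P: (1, 5) + (8, 5). λ = (5 - 5)/(8 - 1) ≡ 0/7 mod 23. 7⁻¹ ≡ 10 (mod 23) since 7·10 = 70 ≡ 1, so λ ≡ 0.
  x = λ² - 1 - 8 = 0 - 9 ≡ 14; y = λ·(1 - 14) - 5 ≡ 18. → (14, 18)
5P: (14, 18) + (8, 5). λ = (5 - 18)/(8 - 14) ≡ 10/17 mod 23. 17⁻¹ ≡ 19 (mod 23) since 17·19 = 323 ≡ 1, so λ ≡ 6.
  x = λ² - 14 - 8 = 36 - 22 ≡ 14; y = λ·(14 - 14) - 18 ≡ 5. → (14, 5)
6P: (14, 5) + (8, 5). λ = (5 - 5)/(8 - 14) ≡ 0/17 mod 23. 17⁻¹ ≡ 19 (mod 23), so λ ≡ 0.
  x = λ² - 14 - 8 = 0 - 22 ≡ 1; y = λ·(14 - 1) - 5 ≡ 18. → (1, 18)
7P: (1, 18) + (8, 5). λ = (5 - 18)/(8 - 1) ≡ 10/7 mod 23. 7⁻¹ ≡ 10 (mod 23), so λ ≡ 8.
  x = λ² - 1 - 8 = 64 - 9 ≡ 9; y = λ·(1 - 9) - 18 ≡ 10. → (9, 10)
8P: (9, 10) + (8, 5). λ = (5 - 10)/(8 - 9) ≡ 18/22 mod 23. 22⁻¹ ≡ 22 (mod 23), so λ ≡ 5.
  x = λ² - 9 - 8 = 25 - 17 ≡ 8; y = λ·(9 - 8) - 10 ≡ 18. → (8, 18)
9P: (8, 18) + (8, 5): same x and y₁ ≡ -y₂, so the sum is O.
9P = O, so the order is 9.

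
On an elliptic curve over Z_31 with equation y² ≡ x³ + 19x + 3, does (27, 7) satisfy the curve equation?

yes

y² = 7² ≡ 18; x³ + 19x + 3 = 20199 ≡ 18 (mod 31). 18 = 18.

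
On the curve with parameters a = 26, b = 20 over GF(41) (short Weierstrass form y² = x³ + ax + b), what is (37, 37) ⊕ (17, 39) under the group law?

(3, 17)

(37, 37) + (17, 39). λ = (39 - 37)/(17 - 37) ≡ 2/21 mod 41. 21⁻¹ ≡ 2 (mod 41), so λ ≡ 4.
  x = λ² - 37 - 17 = 16 - 54 ≡ 3; y = λ·(37 - 3) - 37 ≡ 17. → (3, 17)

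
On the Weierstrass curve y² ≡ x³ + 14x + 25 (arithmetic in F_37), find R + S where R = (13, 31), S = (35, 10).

(13, 31) + (35, 10). λ = (10 - 31)/(35 - 13) ≡ 16/22 mod 37. 22⁻¹ ≡ 32 (mod 37) since 22·32 = 704 ≡ 1, so λ ≡ 31.
  x = λ² - 13 - 35 = 961 - 48 ≡ 25; y = λ·(13 - 25) - 31 ≡ 4. → (25, 4)

(25, 4)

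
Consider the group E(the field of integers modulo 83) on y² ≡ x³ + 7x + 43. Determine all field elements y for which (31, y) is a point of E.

x³ + 7x + 43 = 30051 ≡ 5 (mod 83).
5 is a non-residue mod 83; no y exists.

none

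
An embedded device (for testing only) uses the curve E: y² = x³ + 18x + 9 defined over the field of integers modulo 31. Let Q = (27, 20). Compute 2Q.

(17, 12)

tangent at (27, 20): λ = (3·27² + 18)/(2·20) ≡ 4/9. 9⁻¹ ≡ 7 (mod 31), so λ ≡ 4·7 ≡ 28.
  x = λ² - 27 - 27 = 784 - 54 ≡ 17; y = λ·(27 - 17) - 20 ≡ 12. → (17, 12)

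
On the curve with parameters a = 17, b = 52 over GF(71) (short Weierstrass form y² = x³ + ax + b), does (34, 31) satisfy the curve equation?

y² = 31² ≡ 38; x³ + 17x + 52 = 39934 ≡ 32 (mod 71). 38 ≠ 32.

no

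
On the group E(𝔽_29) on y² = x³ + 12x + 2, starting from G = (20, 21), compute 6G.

(10, 22)

Double-and-add on 6 = (110)₂. Start with G = (20, 21) for the leading 1-bit.
double: tangent at (20, 21): λ = (3·20² + 12)/(2·21) ≡ 23/13. 13⁻¹ ≡ 9 (mod 29), so λ ≡ 23·9 ≡ 4.
  x = λ² - 20 - 20 = 16 - 40 ≡ 5; y = λ·(20 - 5) - 21 ≡ 10. → (5, 10)
add G: (5, 10) + (20, 21). λ = (21 - 10)/(20 - 5) ≡ 11/15 mod 29. 15⁻¹ ≡ 2 (mod 29), so λ ≡ 22.
  x = λ² - 5 - 20 = 484 - 25 ≡ 24; y = λ·(5 - 24) - 10 ≡ 7. → (24, 7)
double: tangent at (24, 7): λ = (3·24² + 12)/(2·7) ≡ 0/14. 14⁻¹ ≡ 27 (mod 29) since 14·27 = 378 ≡ 1, so λ ≡ 0·27 ≡ 0.
  x = λ² - 24 - 24 = 0 - 48 ≡ 10; y = λ·(24 - 10) - 7 ≡ 22. → (10, 22)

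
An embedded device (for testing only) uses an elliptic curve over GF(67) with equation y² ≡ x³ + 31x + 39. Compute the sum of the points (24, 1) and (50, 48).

(15, 23)

(24, 1) + (50, 48). λ = (48 - 1)/(50 - 24) ≡ 47/26 mod 67. 26⁻¹ ≡ 49 (mod 67), so λ ≡ 25.
  x = λ² - 24 - 50 = 625 - 74 ≡ 15; y = λ·(24 - 15) - 1 ≡ 23. → (15, 23)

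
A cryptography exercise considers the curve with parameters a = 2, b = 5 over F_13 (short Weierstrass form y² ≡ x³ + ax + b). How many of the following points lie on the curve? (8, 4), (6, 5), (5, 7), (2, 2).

3

(8, 4): 4² ≡ 3, rhs ≡ 0 → off.
(6, 5): 5² ≡ 12, rhs ≡ 12 → on.
(5, 7): 7² ≡ 10, rhs ≡ 10 → on.
(2, 2): 2² ≡ 4, rhs ≡ 4 → on.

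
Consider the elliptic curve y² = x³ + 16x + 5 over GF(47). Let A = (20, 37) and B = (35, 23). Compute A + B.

(20, 37) + (35, 23). λ = (23 - 37)/(35 - 20) ≡ 33/15 mod 47. 15⁻¹ ≡ 22 (mod 47), so λ ≡ 21.
  x = λ² - 20 - 35 = 441 - 55 ≡ 10; y = λ·(20 - 10) - 37 ≡ 32. → (10, 32)

(10, 32)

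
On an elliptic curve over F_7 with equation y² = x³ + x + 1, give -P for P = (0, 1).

(0, 6)

-(0, 1) = (0, -1 mod 7) = (0, 6).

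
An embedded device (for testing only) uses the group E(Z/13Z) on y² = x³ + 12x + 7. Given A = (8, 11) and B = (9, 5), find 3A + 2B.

(8, 2)

First 3A:
Repeated addition: build up to 3A.
2A: tangent at (8, 11): λ = (3·8² + 12)/(2·11) ≡ 9/9. 9⁻¹ ≡ 3 (mod 13) since 9·3 = 27 ≡ 1, so λ ≡ 9·3 ≡ 1.
  x = λ² - 8 - 8 = 1 - 16 ≡ 11; y = λ·(8 - 11) - 11 ≡ 12. → (11, 12)
3A: (11, 12) + (8, 11). λ = (11 - 12)/(8 - 11) ≡ 12/10 mod 13. 10⁻¹ ≡ 4 (mod 13), so λ ≡ 9.
  x = λ² - 11 - 8 = 81 - 19 ≡ 10; y = λ·(11 - 10) - 12 ≡ 10. → (10, 10)
3A = (10, 10).
Next 2B:
Repeated addition: build up to 2B.
2B: tangent at (9, 5): λ = (3·9² + 12)/(2·5) ≡ 8/10. 10⁻¹ ≡ 4 (mod 13) since 10·4 = 40 ≡ 1, so λ ≡ 8·4 ≡ 6.
  x = λ² - 9 - 9 = 36 - 18 ≡ 5; y = λ·(9 - 5) - 5 ≡ 6. → (5, 6)
2B = (5, 6).
Finally 3A + 2B:
(10, 10) + (5, 6). λ = (6 - 10)/(5 - 10) ≡ 9/8 mod 13. 8⁻¹ ≡ 5 (mod 13), so λ ≡ 6.
  x = λ² - 10 - 5 = 36 - 15 ≡ 8; y = λ·(10 - 8) - 10 ≡ 2. → (8, 2)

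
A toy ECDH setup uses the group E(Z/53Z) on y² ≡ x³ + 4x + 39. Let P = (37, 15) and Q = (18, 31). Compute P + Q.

(36, 26)

(37, 15) + (18, 31). λ = (31 - 15)/(18 - 37) ≡ 16/34 mod 53. 34⁻¹ ≡ 39 (mod 53), so λ ≡ 41.
  x = λ² - 37 - 18 = 1681 - 55 ≡ 36; y = λ·(37 - 36) - 15 ≡ 26. → (36, 26)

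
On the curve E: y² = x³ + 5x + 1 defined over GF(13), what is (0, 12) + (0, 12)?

(3, 2)

tangent at (0, 12): λ = (3·0² + 5)/(2·12) ≡ 5/11. 11⁻¹ ≡ 6 (mod 13), so λ ≡ 5·6 ≡ 4.
  x = λ² - 0 - 0 = 16 - 0 ≡ 3; y = λ·(0 - 3) - 12 ≡ 2. → (3, 2)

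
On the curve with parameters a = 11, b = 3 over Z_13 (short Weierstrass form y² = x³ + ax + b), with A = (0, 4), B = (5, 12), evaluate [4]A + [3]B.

First 4A:
Double-and-add on 4 = (100)₂. Start with A = (0, 4) for the leading 1-bit.
double: tangent at (0, 4): λ = (3·0² + 11)/(2·4) ≡ 11/8. 8⁻¹ ≡ 5 (mod 13) since 8·5 = 40 ≡ 1, so λ ≡ 11·5 ≡ 3.
  x = λ² - 0 - 0 = 9 - 0 ≡ 9; y = λ·(0 - 9) - 4 ≡ 8. → (9, 8)
double: tangent at (9, 8): λ = (3·9² + 11)/(2·8) ≡ 7/3. 3⁻¹ ≡ 9 (mod 13), so λ ≡ 7·9 ≡ 11.
  x = λ² - 9 - 9 = 121 - 18 ≡ 12; y = λ·(9 - 12) - 8 ≡ 11. → (12, 11)
4A = (12, 11).
Next 3B:
Repeated addition: build up to 3B.
2B: tangent at (5, 12): λ = (3·5² + 11)/(2·12) ≡ 8/11. 11⁻¹ ≡ 6 (mod 13), so λ ≡ 8·6 ≡ 9.
  x = λ² - 5 - 5 = 81 - 10 ≡ 6; y = λ·(5 - 6) - 12 ≡ 5. → (6, 5)
3B: (6, 5) + (5, 12). λ = (12 - 5)/(5 - 6) ≡ 7/12 mod 13. 12⁻¹ ≡ 12 (mod 13), so λ ≡ 6.
  x = λ² - 6 - 5 = 36 - 11 ≡ 12; y = λ·(6 - 12) - 5 ≡ 11. → (12, 11)
3B = (12, 11).
Finally 4A + 3B:
tangent at (12, 11): λ = (3·12² + 11)/(2·11) ≡ 1/9. 9⁻¹ ≡ 3 (mod 13), so λ ≡ 1·3 ≡ 3.
  x = λ² - 12 - 12 = 9 - 24 ≡ 11; y = λ·(12 - 11) - 11 ≡ 5. → (11, 5)

(11, 5)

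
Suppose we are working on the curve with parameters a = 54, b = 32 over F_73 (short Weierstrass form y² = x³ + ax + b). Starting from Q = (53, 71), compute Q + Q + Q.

(66, 48)

Repeated addition: build up to 3Q.
2Q: tangent at (53, 71): λ = (3·53² + 54)/(2·71) ≡ 13/69. 69⁻¹ ≡ 18 (mod 73), so λ ≡ 13·18 ≡ 15.
  x = λ² - 53 - 53 = 225 - 106 ≡ 46; y = λ·(53 - 46) - 71 ≡ 34. → (46, 34)
3Q: (46, 34) + (53, 71). λ = (71 - 34)/(53 - 46) ≡ 37/7 mod 73. 7⁻¹ ≡ 21 (mod 73), so λ ≡ 47.
  x = λ² - 46 - 53 = 2209 - 99 ≡ 66; y = λ·(46 - 66) - 34 ≡ 48. → (66, 48)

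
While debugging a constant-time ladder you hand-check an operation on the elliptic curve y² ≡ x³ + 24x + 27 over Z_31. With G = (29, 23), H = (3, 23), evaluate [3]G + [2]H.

(8, 24)

First 3G:
Repeated addition: build up to 3G.
2G: tangent at (29, 23): λ = (3·29² + 24)/(2·23) ≡ 5/15. 15⁻¹ ≡ 29 (mod 31) since 15·29 = 435 ≡ 1, so λ ≡ 5·29 ≡ 21.
  x = λ² - 29 - 29 = 441 - 58 ≡ 11; y = λ·(29 - 11) - 23 ≡ 14. → (11, 14)
3G: (11, 14) + (29, 23). λ = (23 - 14)/(29 - 11) ≡ 9/18 mod 31. 18⁻¹ ≡ 19 (mod 31) since 18·19 = 342 ≡ 1, so λ ≡ 16.
  x = λ² - 11 - 29 = 256 - 40 ≡ 30; y = λ·(11 - 30) - 14 ≡ 23. → (30, 23)
3G = (30, 23).
Next 2H:
Repeated addition: build up to 2H.
2H: tangent at (3, 23): λ = (3·3² + 24)/(2·23) ≡ 20/15. 15⁻¹ ≡ 29 (mod 31), so λ ≡ 20·29 ≡ 22.
  x = λ² - 3 - 3 = 484 - 6 ≡ 13; y = λ·(3 - 13) - 23 ≡ 5. → (13, 5)
2H = (13, 5).
Finally 3G + 2H:
(30, 23) + (13, 5). λ = (5 - 23)/(13 - 30) ≡ 13/14 mod 31. 14⁻¹ ≡ 20 (mod 31) since 14·20 = 280 ≡ 1, so λ ≡ 12.
  x = λ² - 30 - 13 = 144 - 43 ≡ 8; y = λ·(30 - 8) - 23 ≡ 24. → (8, 24)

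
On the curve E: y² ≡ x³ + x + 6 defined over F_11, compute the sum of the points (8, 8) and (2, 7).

(8, 8) + (2, 7). λ = (7 - 8)/(2 - 8) ≡ 10/5 mod 11. 5⁻¹ ≡ 9 (mod 11), so λ ≡ 2.
  x = λ² - 8 - 2 = 4 - 10 ≡ 5; y = λ·(8 - 5) - 8 ≡ 9. → (5, 9)

(5, 9)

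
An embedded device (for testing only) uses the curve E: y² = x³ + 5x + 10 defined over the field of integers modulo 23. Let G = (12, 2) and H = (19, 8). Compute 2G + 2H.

First 2G:
Repeated addition: build up to 2G.
2G: tangent at (12, 2): λ = (3·12² + 5)/(2·2) ≡ 0/4. 4⁻¹ ≡ 6 (mod 23) since 4·6 = 24 ≡ 1, so λ ≡ 0·6 ≡ 0.
  x = λ² - 12 - 12 = 0 - 24 ≡ 22; y = λ·(12 - 22) - 2 ≡ 21. → (22, 21)
2G = (22, 21).
Next 2H:
Repeated addition: build up to 2H.
2H: tangent at (19, 8): λ = (3·19² + 5)/(2·8) ≡ 7/16. 16⁻¹ ≡ 13 (mod 23), so λ ≡ 7·13 ≡ 22.
  x = λ² - 19 - 19 = 484 - 38 ≡ 9; y = λ·(19 - 9) - 8 ≡ 5. → (9, 5)
2H = (9, 5).
Finally 2G + 2H:
(22, 21) + (9, 5). λ = (5 - 21)/(9 - 22) ≡ 7/10 mod 23. 10⁻¹ ≡ 7 (mod 23) since 10·7 = 70 ≡ 1, so λ ≡ 3.
  x = λ² - 22 - 9 = 9 - 31 ≡ 1; y = λ·(22 - 1) - 21 ≡ 19. → (1, 19)

(1, 19)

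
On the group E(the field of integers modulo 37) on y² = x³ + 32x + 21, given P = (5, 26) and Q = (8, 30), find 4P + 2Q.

(5, 11)

First 4P:
Repeated addition: build up to 4P.
2P: tangent at (5, 26): λ = (3·5² + 32)/(2·26) ≡ 33/15. 15⁻¹ ≡ 5 (mod 37), so λ ≡ 33·5 ≡ 17.
  x = λ² - 5 - 5 = 289 - 10 ≡ 20; y = λ·(5 - 20) - 26 ≡ 15. → (20, 15)
3P: (20, 15) + (5, 26). λ = (26 - 15)/(5 - 20) ≡ 11/22 mod 37. 22⁻¹ ≡ 32 (mod 37) since 22·32 = 704 ≡ 1, so λ ≡ 19.
  x = λ² - 20 - 5 = 361 - 25 ≡ 3; y = λ·(20 - 3) - 15 ≡ 12. → (3, 12)
4P: (3, 12) + (5, 26). λ = (26 - 12)/(5 - 3) ≡ 14/2 mod 37. 2⁻¹ ≡ 19 (mod 37) since 2·19 = 38 ≡ 1, so λ ≡ 7.
  x = λ² - 3 - 5 = 49 - 8 ≡ 4; y = λ·(3 - 4) - 12 ≡ 18. → (4, 18)
4P = (4, 18).
Next 2Q:
Repeated addition: build up to 2Q.
2Q: tangent at (8, 30): λ = (3·8² + 32)/(2·30) ≡ 2/23. 23⁻¹ ≡ 29 (mod 37), so λ ≡ 2·29 ≡ 21.
  x = λ² - 8 - 8 = 441 - 16 ≡ 18; y = λ·(8 - 18) - 30 ≡ 19. → (18, 19)
2Q = (18, 19).
Finally 4P + 2Q:
(4, 18) + (18, 19). λ = (19 - 18)/(18 - 4) ≡ 1/14 mod 37. 14⁻¹ ≡ 8 (mod 37), so λ ≡ 8.
  x = λ² - 4 - 18 = 64 - 22 ≡ 5; y = λ·(4 - 5) - 18 ≡ 11. → (5, 11)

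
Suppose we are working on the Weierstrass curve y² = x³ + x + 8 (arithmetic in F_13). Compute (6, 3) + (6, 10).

O

The two points share x = 6 and their y-coordinates satisfy 3 + 10 ≡ 0 (mod 13), so they are inverses. Their sum is 𝒪.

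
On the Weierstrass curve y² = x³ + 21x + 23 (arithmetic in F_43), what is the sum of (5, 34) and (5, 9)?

The two points share x = 5 and their y-coordinates satisfy 34 + 9 ≡ 0 (mod 43), so they are inverses. Their sum is O.

O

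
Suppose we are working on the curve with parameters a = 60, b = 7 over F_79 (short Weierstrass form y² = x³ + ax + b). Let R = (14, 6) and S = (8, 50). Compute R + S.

(14, 6) + (8, 50). λ = (50 - 6)/(8 - 14) ≡ 44/73 mod 79. 73⁻¹ ≡ 13 (mod 79), so λ ≡ 19.
  x = λ² - 14 - 8 = 361 - 22 ≡ 23; y = λ·(14 - 23) - 6 ≡ 60. → (23, 60)

(23, 60)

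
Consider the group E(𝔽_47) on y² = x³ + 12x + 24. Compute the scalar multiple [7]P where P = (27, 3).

(24, 6)

Double-and-add on 7 = (111)₂. Start with P = (27, 3) for the leading 1-bit.
double: tangent at (27, 3): λ = (3·27² + 12)/(2·3) ≡ 37/6. 6⁻¹ ≡ 8 (mod 47), so λ ≡ 37·8 ≡ 14.
  x = λ² - 27 - 27 = 196 - 54 ≡ 1; y = λ·(27 - 1) - 3 ≡ 32. → (1, 32)
add P: (1, 32) + (27, 3). λ = (3 - 32)/(27 - 1) ≡ 18/26 mod 47. 26⁻¹ ≡ 38 (mod 47), so λ ≡ 26.
  x = λ² - 1 - 27 = 676 - 28 ≡ 37; y = λ·(1 - 37) - 32 ≡ 19. → (37, 19)
double: tangent at (37, 19): λ = (3·37² + 12)/(2·19) ≡ 30/38. 38⁻¹ ≡ 26 (mod 47), so λ ≡ 30·26 ≡ 28.
  x = λ² - 37 - 37 = 784 - 74 ≡ 5; y = λ·(37 - 5) - 19 ≡ 31. → (5, 31)
add P: (5, 31) + (27, 3). λ = (3 - 31)/(27 - 5) ≡ 19/22 mod 47. 22⁻¹ ≡ 15 (mod 47), so λ ≡ 3.
  x = λ² - 5 - 27 = 9 - 32 ≡ 24; y = λ·(5 - 24) - 31 ≡ 6. → (24, 6)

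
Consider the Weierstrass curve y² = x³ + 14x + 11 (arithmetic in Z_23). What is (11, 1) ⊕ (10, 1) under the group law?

(2, 22)

(11, 1) + (10, 1). λ = (1 - 1)/(10 - 11) ≡ 0/22 mod 23. 22⁻¹ ≡ 22 (mod 23), so λ ≡ 0.
  x = λ² - 11 - 10 = 0 - 21 ≡ 2; y = λ·(11 - 2) - 1 ≡ 22. → (2, 22)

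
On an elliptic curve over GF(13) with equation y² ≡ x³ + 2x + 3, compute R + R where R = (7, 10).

tangent at (7, 10): λ = (3·7² + 2)/(2·10) ≡ 6/7. 7⁻¹ ≡ 2 (mod 13) since 7·2 = 14 ≡ 1, so λ ≡ 6·2 ≡ 12.
  x = λ² - 7 - 7 = 144 - 14 ≡ 0; y = λ·(7 - 0) - 10 ≡ 9. → (0, 9)

(0, 9)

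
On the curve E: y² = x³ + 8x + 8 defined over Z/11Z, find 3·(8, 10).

Write G = (8, 10).
Repeated addition: build up to 3G.
2G: tangent at (8, 10): λ = (3·8² + 8)/(2·10) ≡ 2/9. 9⁻¹ ≡ 5 (mod 11), so λ ≡ 2·5 ≡ 10.
  x = λ² - 8 - 8 = 100 - 16 ≡ 7; y = λ·(8 - 7) - 10 ≡ 0. → (7, 0)
3G: (7, 0) + (8, 10). λ = (10 - 0)/(8 - 7) ≡ 10/1 mod 11. 1⁻¹ ≡ 1 (mod 11), so λ ≡ 10.
  x = λ² - 7 - 8 = 100 - 15 ≡ 8; y = λ·(7 - 8) - 0 ≡ 1. → (8, 1)

(8, 1)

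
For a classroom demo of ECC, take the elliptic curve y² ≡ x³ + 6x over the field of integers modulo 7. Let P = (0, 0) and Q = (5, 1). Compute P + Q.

(4, 2)

(0, 0) + (5, 1). λ = (1 - 0)/(5 - 0) ≡ 1/5 mod 7. 5⁻¹ ≡ 3 (mod 7), so λ ≡ 3.
  x = λ² - 0 - 5 = 9 - 5 ≡ 4; y = λ·(0 - 4) - 0 ≡ 2. → (4, 2)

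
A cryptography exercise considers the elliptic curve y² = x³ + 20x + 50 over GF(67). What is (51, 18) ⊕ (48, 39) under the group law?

(51, 18) + (48, 39). λ = (39 - 18)/(48 - 51) ≡ 21/64 mod 67. 64⁻¹ ≡ 22 (mod 67) since 64·22 = 1408 ≡ 1, so λ ≡ 60.
  x = λ² - 51 - 48 = 3600 - 99 ≡ 17; y = λ·(51 - 17) - 18 ≡ 12. → (17, 12)

(17, 12)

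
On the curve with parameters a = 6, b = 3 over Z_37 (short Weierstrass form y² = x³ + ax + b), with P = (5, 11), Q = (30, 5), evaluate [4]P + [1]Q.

(32, 25)

First 4P:
Repeated addition: build up to 4P.
2P: tangent at (5, 11): λ = (3·5² + 6)/(2·11) ≡ 7/22. 22⁻¹ ≡ 32 (mod 37) since 22·32 = 704 ≡ 1, so λ ≡ 7·32 ≡ 2.
  x = λ² - 5 - 5 = 4 - 10 ≡ 31; y = λ·(5 - 31) - 11 ≡ 11. → (31, 11)
3P: (31, 11) + (5, 11). λ = (11 - 11)/(5 - 31) ≡ 0/11 mod 37. 11⁻¹ ≡ 27 (mod 37), so λ ≡ 0.
  x = λ² - 31 - 5 = 0 - 36 ≡ 1; y = λ·(31 - 1) - 11 ≡ 26. → (1, 26)
4P: (1, 26) + (5, 11). λ = (11 - 26)/(5 - 1) ≡ 22/4 mod 37. 4⁻¹ ≡ 28 (mod 37), so λ ≡ 24.
  x = λ² - 1 - 5 = 576 - 6 ≡ 15; y = λ·(1 - 15) - 26 ≡ 8. → (15, 8)
4P = (15, 8).
Finally 4P + Q:
(15, 8) + (30, 5). λ = (5 - 8)/(30 - 15) ≡ 34/15 mod 37. 15⁻¹ ≡ 5 (mod 37), so λ ≡ 22.
  x = λ² - 15 - 30 = 484 - 45 ≡ 32; y = λ·(15 - 32) - 8 ≡ 25. → (32, 25)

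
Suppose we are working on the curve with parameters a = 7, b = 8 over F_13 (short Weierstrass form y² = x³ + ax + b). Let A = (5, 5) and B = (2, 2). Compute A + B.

(5, 5) + (2, 2). λ = (2 - 5)/(2 - 5) ≡ 10/10 mod 13. 10⁻¹ ≡ 4 (mod 13), so λ ≡ 1.
  x = λ² - 5 - 2 = 1 - 7 ≡ 7; y = λ·(5 - 7) - 5 ≡ 6. → (7, 6)

(7, 6)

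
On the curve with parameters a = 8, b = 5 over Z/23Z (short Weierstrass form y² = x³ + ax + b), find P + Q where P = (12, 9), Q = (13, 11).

(2, 11)

(12, 9) + (13, 11). λ = (11 - 9)/(13 - 12) ≡ 2/1 mod 23. 1⁻¹ ≡ 1 (mod 23), so λ ≡ 2.
  x = λ² - 12 - 13 = 4 - 25 ≡ 2; y = λ·(12 - 2) - 9 ≡ 11. → (2, 11)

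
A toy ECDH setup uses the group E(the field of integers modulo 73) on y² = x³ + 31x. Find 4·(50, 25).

Write G = (50, 25).
Double-and-add on 4 = (100)₂. Start with G = (50, 25) for the leading 1-bit.
double: tangent at (50, 25): λ = (3·50² + 31)/(2·25) ≡ 12/50. 50⁻¹ ≡ 19 (mod 73), so λ ≡ 12·19 ≡ 9.
  x = λ² - 50 - 50 = 81 - 100 ≡ 54; y = λ·(50 - 54) - 25 ≡ 12. → (54, 12)
double: tangent at (54, 12): λ = (3·54² + 31)/(2·12) ≡ 19/24. 24⁻¹ ≡ 70 (mod 73), so λ ≡ 19·70 ≡ 16.
  x = λ² - 54 - 54 = 256 - 108 ≡ 2; y = λ·(54 - 2) - 12 ≡ 17. → (2, 17)

(2, 17)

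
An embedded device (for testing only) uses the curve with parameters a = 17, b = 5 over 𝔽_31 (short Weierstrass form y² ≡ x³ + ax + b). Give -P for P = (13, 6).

(13, 25)

-(13, 6) = (13, -6 mod 31) = (13, 25).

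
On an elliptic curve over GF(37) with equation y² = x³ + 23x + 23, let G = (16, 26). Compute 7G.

(28, 7)

Repeated addition: build up to 7G.
2G: tangent at (16, 26): λ = (3·16² + 23)/(2·26) ≡ 14/15. 15⁻¹ ≡ 5 (mod 37), so λ ≡ 14·5 ≡ 33.
  x = λ² - 16 - 16 = 1089 - 32 ≡ 21; y = λ·(16 - 21) - 26 ≡ 31. → (21, 31)
3G: (21, 31) + (16, 26). λ = (26 - 31)/(16 - 21) ≡ 32/32 mod 37. 32⁻¹ ≡ 22 (mod 37), so λ ≡ 1.
  x = λ² - 21 - 16 = 1 - 37 ≡ 1; y = λ·(21 - 1) - 31 ≡ 26. → (1, 26)
4G: (1, 26) + (16, 26). λ = (26 - 26)/(16 - 1) ≡ 0/15 mod 37. 15⁻¹ ≡ 5 (mod 37) since 15·5 = 75 ≡ 1, so λ ≡ 0.
  x = λ² - 1 - 16 = 0 - 17 ≡ 20; y = λ·(1 - 20) - 26 ≡ 11. → (20, 11)
5G: (20, 11) + (16, 26). λ = (26 - 11)/(16 - 20) ≡ 15/33 mod 37. 33⁻¹ ≡ 9 (mod 37), so λ ≡ 24.
  x = λ² - 20 - 16 = 576 - 36 ≡ 22; y = λ·(20 - 22) - 11 ≡ 15. → (22, 15)
6G: (22, 15) + (16, 26). λ = (26 - 15)/(16 - 22) ≡ 11/31 mod 37. 31⁻¹ ≡ 6 (mod 37), so λ ≡ 29.
  x = λ² - 22 - 16 = 841 - 38 ≡ 26; y = λ·(22 - 26) - 15 ≡ 17. → (26, 17)
7G: (26, 17) + (16, 26). λ = (26 - 17)/(16 - 26) ≡ 9/27 mod 37. 27⁻¹ ≡ 11 (mod 37), so λ ≡ 25.
  x = λ² - 26 - 16 = 625 - 42 ≡ 28; y = λ·(26 - 28) - 17 ≡ 7. → (28, 7)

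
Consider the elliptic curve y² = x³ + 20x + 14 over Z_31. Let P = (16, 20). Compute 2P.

(3, 16)

tangent at (16, 20): λ = (3·16² + 20)/(2·20) ≡ 13/9. 9⁻¹ ≡ 7 (mod 31), so λ ≡ 13·7 ≡ 29.
  x = λ² - 16 - 16 = 841 - 32 ≡ 3; y = λ·(16 - 3) - 20 ≡ 16. → (3, 16)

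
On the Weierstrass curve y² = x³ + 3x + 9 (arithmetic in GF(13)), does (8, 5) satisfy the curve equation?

yes

y² = 5² ≡ 12; x³ + 3x + 9 = 545 ≡ 12 (mod 13). 12 = 12.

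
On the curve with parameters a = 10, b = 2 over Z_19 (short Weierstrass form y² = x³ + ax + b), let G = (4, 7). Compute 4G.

(14, 6)

Double-and-add on 4 = (100)₂. Start with G = (4, 7) for the leading 1-bit.
double: tangent at (4, 7): λ = (3·4² + 10)/(2·7) ≡ 1/14. 14⁻¹ ≡ 15 (mod 19) since 14·15 = 210 ≡ 1, so λ ≡ 1·15 ≡ 15.
  x = λ² - 4 - 4 = 225 - 8 ≡ 8; y = λ·(4 - 8) - 7 ≡ 9. → (8, 9)
double: tangent at (8, 9): λ = (3·8² + 10)/(2·9) ≡ 12/18. 18⁻¹ ≡ 18 (mod 19), so λ ≡ 12·18 ≡ 7.
  x = λ² - 8 - 8 = 49 - 16 ≡ 14; y = λ·(8 - 14) - 9 ≡ 6. → (14, 6)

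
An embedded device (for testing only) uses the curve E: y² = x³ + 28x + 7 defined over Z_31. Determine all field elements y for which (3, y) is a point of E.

x³ + 28x + 7 = 118 ≡ 25 (mod 31).
Square roots of 25 mod 31: 5 and 26 (since 5² = 25 ≡ 25).

5, 26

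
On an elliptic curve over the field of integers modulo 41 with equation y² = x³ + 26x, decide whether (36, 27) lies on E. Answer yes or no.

y² = 27² ≡ 32; x³ + 26x + 0 = 47592 ≡ 32 (mod 41). 32 = 32.

yes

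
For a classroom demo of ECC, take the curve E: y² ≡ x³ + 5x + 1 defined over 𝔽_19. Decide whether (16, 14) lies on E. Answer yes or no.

y² = 14² ≡ 6; x³ + 5x + 1 = 4177 ≡ 16 (mod 19). 6 ≠ 16.

no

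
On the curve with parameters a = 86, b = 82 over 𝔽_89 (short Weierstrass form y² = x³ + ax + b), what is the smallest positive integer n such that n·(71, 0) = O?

2P: (71, 0) + (71, 0): same x and y₁ ≡ -y₂, so the sum is O.
2P = O, so the order is 2.

2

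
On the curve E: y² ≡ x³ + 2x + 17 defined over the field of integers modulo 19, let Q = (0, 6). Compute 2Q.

(9, 2)

tangent at (0, 6): λ = (3·0² + 2)/(2·6) ≡ 2/12. 12⁻¹ ≡ 8 (mod 19) since 12·8 = 96 ≡ 1, so λ ≡ 2·8 ≡ 16.
  x = λ² - 0 - 0 = 256 - 0 ≡ 9; y = λ·(0 - 9) - 6 ≡ 2. → (9, 2)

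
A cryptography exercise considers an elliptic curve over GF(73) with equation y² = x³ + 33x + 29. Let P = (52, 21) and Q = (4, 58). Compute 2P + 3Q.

First 2P:
Repeated addition: build up to 2P.
2P: tangent at (52, 21): λ = (3·52² + 33)/(2·21) ≡ 42/42. 42⁻¹ ≡ 40 (mod 73), so λ ≡ 42·40 ≡ 1.
  x = λ² - 52 - 52 = 1 - 104 ≡ 43; y = λ·(52 - 43) - 21 ≡ 61. → (43, 61)
2P = (43, 61).
Next 3Q:
Repeated addition: build up to 3Q.
2Q: tangent at (4, 58): λ = (3·4² + 33)/(2·58) ≡ 8/43. 43⁻¹ ≡ 17 (mod 73), so λ ≡ 8·17 ≡ 63.
  x = λ² - 4 - 4 = 3969 - 8 ≡ 19; y = λ·(4 - 19) - 58 ≡ 19. → (19, 19)
3Q: (19, 19) + (4, 58). λ = (58 - 19)/(4 - 19) ≡ 39/58 mod 73. 58⁻¹ ≡ 34 (mod 73) since 58·34 = 1972 ≡ 1, so λ ≡ 12.
  x = λ² - 19 - 4 = 144 - 23 ≡ 48; y = λ·(19 - 48) - 19 ≡ 71. → (48, 71)
3Q = (48, 71).
Finally 2P + 3Q:
(43, 61) + (48, 71). λ = (71 - 61)/(48 - 43) ≡ 10/5 mod 73. 5⁻¹ ≡ 44 (mod 73), so λ ≡ 2.
  x = λ² - 43 - 48 = 4 - 91 ≡ 59; y = λ·(43 - 59) - 61 ≡ 53. → (59, 53)

(59, 53)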